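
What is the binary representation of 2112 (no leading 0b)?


2112 = 100001000000 in binary

100001000000


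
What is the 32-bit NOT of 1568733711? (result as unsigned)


~0b1011101100000001111101000001111 = 0b10100010011111110000010111110000 = 2726233584 (32-bit unsigned)

2726233584


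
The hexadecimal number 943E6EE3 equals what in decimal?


943E6EE3 hex = 2487119587 decimal

2487119587


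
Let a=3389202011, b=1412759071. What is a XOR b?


3389202011 ^ 1412759071 = 2654462020

2654462020


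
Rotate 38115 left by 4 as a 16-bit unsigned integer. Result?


Rotate 0b1001010011100011 left by 4 (16-bit) = 0b100111000111001 = 20025

20025


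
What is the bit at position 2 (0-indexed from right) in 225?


0b11100001, position 2 = 0

0


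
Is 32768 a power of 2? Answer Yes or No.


0b1000000000000000. Only one bit set => Yes

Yes


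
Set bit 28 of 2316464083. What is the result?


2316464083 | (1 << 28) = 2316464083 | 268435456 = 2584899539

2584899539


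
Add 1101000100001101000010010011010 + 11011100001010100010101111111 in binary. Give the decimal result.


1101000100001101000010010011010 + 11011100001010100010101111111 = 10000100000010111100101000011001 = 2215365145

2215365145


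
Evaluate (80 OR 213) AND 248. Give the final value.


Step 1: 80 | 213 = 213
Step 2: 213 & 248 = 208

208


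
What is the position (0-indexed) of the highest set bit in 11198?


0b10101110111110. Highest set bit at position 13

13


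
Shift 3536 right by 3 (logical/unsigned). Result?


0b110111010000 >> 3 = 0b110111010 = 442

442


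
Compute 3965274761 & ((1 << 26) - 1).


3965274761 & 67108863 = 5851785

5851785


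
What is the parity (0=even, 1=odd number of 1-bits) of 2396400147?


0b10001110110101100010101000010011 has 15 ones => parity 1

1


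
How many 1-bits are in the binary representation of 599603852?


0b100011101111010011101010001100 has 16 set bits

16


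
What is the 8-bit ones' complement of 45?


45 ^ 255 = 210

210


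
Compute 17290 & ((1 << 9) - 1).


17290 & 511 = 394

394


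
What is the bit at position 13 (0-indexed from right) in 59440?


0b1110100000110000, position 13 = 1

1


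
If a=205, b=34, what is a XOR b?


205 ^ 34 = 239

239


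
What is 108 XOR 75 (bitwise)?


0b1101100 ^ 0b1001011 = 0b100111 = 39

39


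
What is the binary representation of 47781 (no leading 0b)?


47781 = 1011101010100101 in binary

1011101010100101


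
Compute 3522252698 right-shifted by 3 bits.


0b11010001111100010100111110011010 >> 3 = 0b11010001111100010100111110011 = 440281587

440281587


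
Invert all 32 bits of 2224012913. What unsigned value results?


2224012913 ^ 4294967295 = 2070954382

2070954382


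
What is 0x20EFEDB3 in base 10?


20EFEDB3 hex = 552594867 decimal

552594867


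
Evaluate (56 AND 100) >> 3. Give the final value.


Step 1: 56 & 100 = 32
Step 2: 32 >> 3 = 4

4


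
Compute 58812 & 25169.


0b1110010110111100 & 0b110001001010001 = 0b110000000010000 = 24592

24592


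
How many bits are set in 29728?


0b111010000100000 has 5 set bits

5


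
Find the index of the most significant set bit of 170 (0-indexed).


0b10101010. Highest set bit at position 7

7


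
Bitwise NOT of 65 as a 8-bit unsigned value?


~0b1000001 = 0b10111110 = 190 (8-bit unsigned)

190


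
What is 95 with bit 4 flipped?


95 ^ (1 << 4) = 95 ^ 16 = 79

79


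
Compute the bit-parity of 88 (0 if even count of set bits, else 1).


0b1011000 has 3 ones => parity 1

1


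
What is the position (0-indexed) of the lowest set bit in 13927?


0b11011001100111. Lowest set bit at position 0

0


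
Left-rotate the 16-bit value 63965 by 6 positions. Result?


Rotate 0b1111100111011101 left by 6 (16-bit) = 0b111011101111110 = 30590

30590


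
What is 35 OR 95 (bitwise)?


0b100011 | 0b1011111 = 0b1111111 = 127

127


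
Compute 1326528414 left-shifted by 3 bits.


0b1001111000100010011011110011110 << 3 = 0b1001111000100010011011110011110000 = 10612227312

10612227312


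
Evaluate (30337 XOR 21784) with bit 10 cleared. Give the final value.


Step 1: 30337 ^ 21784 = 9113
Step 2: 9113 & ~(1 << 10) = 9113

9113


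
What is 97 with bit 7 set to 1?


97 | (1 << 7) = 97 | 128 = 225

225


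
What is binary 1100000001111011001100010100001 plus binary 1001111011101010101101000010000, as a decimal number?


1100000001111011001100010100001 + 1001111011101010101101000010000 = 10101111101100101111001010110001 = 2947740337

2947740337


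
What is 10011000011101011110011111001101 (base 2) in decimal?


10011000011101011110011111001101 in decimal = 2557863885

2557863885


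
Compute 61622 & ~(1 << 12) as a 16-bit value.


61622 & ~(1 << 12) = 57526

57526


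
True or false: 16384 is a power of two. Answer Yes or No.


0b100000000000000. Only one bit set => Yes

Yes


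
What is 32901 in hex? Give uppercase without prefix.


32901 = 8085 hex

8085


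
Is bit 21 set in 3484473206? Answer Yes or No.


0b11001111101100001101011101110110, bit 21 = 1. Yes

Yes


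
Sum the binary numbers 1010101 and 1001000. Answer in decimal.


1010101 + 1001000 = 10011101 = 157

157


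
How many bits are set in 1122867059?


0b1000010111011011001011101110011 has 18 set bits

18


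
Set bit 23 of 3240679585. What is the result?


3240679585 | (1 << 23) = 3240679585 | 8388608 = 3249068193

3249068193


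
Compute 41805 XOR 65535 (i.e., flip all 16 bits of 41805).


41805 ^ 65535 = 23730

23730


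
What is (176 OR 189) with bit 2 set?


Step 1: 176 | 189 = 189
Step 2: 189 | (1 << 2) = 189 | 4 = 189

189


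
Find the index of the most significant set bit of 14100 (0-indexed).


0b11011100010100. Highest set bit at position 13

13


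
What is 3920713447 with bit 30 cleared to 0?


3920713447 & ~(1 << 30) = 2846971623

2846971623


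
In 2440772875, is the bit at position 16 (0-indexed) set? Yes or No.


0b10010001011110110011110100001011, bit 16 = 1. Yes

Yes


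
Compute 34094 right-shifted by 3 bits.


0b1000010100101110 >> 3 = 0b1000010100101 = 4261

4261


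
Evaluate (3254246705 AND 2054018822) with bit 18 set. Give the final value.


Step 1: 3254246705 & 2054018822 = 1080415488
Step 2: 1080415488 | (1 << 18) = 1080415488 | 262144 = 1080415488

1080415488


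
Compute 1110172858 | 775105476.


0b1000010001010111110010010111010 | 0b101110001100110010101111000100 = 0b1101110001110111110111111111110 = 1849421822

1849421822


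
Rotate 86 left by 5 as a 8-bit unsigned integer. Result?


Rotate 0b1010110 left by 5 (8-bit) = 0b11001010 = 202

202


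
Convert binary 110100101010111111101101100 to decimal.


110100101010111111101101100 in decimal = 110460780

110460780


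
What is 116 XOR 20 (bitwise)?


0b1110100 ^ 0b10100 = 0b1100000 = 96

96


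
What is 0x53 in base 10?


53 hex = 83 decimal

83


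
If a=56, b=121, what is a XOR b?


56 ^ 121 = 65

65


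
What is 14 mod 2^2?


14 & 3 = 2

2


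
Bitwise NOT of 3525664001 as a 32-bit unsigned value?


~0b11010010001001010101110100000001 = 0b101101110110101010001011111110 = 769303294 (32-bit unsigned)

769303294


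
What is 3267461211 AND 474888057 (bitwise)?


0b11000010110000011000000001011011 & 0b11100010011100011011101111001 = 0b10000000000000001011001 = 4194393

4194393


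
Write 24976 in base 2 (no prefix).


24976 = 110000110010000 in binary

110000110010000


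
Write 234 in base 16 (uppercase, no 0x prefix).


234 = EA hex

EA


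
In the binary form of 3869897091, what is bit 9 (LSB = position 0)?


0b11100110101010011111000110000011, position 9 = 0

0


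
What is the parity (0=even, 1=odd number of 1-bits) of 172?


0b10101100 has 4 ones => parity 0

0


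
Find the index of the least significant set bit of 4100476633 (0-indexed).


0b11110100011010000100111011011001. Lowest set bit at position 0

0


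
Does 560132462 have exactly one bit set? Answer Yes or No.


0b100001011000101111000101101110. Multiple bits set => No

No


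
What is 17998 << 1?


0b100011001001110 << 1 = 0b1000110010011100 = 35996

35996


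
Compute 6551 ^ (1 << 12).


6551 ^ (1 << 12) = 6551 ^ 4096 = 2455

2455


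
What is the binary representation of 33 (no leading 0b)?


33 = 100001 in binary

100001


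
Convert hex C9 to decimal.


C9 hex = 201 decimal

201


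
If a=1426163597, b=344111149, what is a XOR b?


1426163597 ^ 344111149 = 1099120544

1099120544


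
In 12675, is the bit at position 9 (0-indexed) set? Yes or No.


0b11000110000011, bit 9 = 0. No

No


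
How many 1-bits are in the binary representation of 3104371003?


0b10111001000010001111000100111011 has 16 set bits

16


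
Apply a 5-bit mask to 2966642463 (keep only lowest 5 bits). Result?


2966642463 & 31 = 31

31


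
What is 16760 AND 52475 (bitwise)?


0b100000101111000 & 0b1100110011111011 = 0b100000001111000 = 16504

16504


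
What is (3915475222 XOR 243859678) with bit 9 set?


Step 1: 3915475222 ^ 243859678 = 3890768328
Step 2: 3890768328 | (1 << 9) = 3890768328 | 512 = 3890768840

3890768840


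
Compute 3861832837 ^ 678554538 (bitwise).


0b11100110001011101110010010000101 ^ 0b101000011100011110101110101010 = 0b11001110010111110000111100101111 = 3462336303

3462336303


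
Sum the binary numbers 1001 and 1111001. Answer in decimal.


1001 + 1111001 = 10000010 = 130

130


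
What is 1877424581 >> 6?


0b1101111111001110011100111000101 >> 6 = 0b1101111111001110011100111 = 29334759

29334759


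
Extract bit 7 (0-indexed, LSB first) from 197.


0b11000101, position 7 = 1

1


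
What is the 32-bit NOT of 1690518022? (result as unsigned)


~0b1100100110000110100001000000110 = 0b10011011001111001011110111111001 = 2604449273 (32-bit unsigned)

2604449273


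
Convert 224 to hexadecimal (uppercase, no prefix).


224 = E0 hex

E0


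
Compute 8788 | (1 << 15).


8788 | (1 << 15) = 8788 | 32768 = 41556

41556


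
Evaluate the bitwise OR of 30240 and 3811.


0b111011000100000 | 0b111011100011 = 0b111111011100011 = 32483

32483


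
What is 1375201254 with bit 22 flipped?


1375201254 ^ (1 << 22) = 1375201254 ^ 4194304 = 1371006950

1371006950


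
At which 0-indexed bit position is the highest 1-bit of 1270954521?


0b1001011110000010011101000011001. Highest set bit at position 30

30


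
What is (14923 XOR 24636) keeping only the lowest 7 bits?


Step 1: 14923 ^ 24636 = 23159
Step 2: 23159 & 127 = 119

119


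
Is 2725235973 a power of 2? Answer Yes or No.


0b10100010011011111100110100000101. Multiple bits set => No

No


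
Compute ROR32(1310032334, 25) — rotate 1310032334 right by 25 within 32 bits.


Rotate 0b1001110000101011000000111001110 right by 25 (32-bit) = 0b1010110000001110011100100111 = 180414247

180414247


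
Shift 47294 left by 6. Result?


0b1011100010111110 << 6 = 0b1011100010111110000000 = 3026816

3026816


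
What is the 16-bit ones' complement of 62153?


62153 ^ 65535 = 3382

3382


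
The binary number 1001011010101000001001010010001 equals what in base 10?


1001011010101000001001010010001 in decimal = 1263800977

1263800977


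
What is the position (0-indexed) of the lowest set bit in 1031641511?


0b111101011111011001100110100111. Lowest set bit at position 0

0


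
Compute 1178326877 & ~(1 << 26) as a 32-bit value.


1178326877 & ~(1 << 26) = 1111218013

1111218013


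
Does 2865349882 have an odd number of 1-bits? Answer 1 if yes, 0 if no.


0b10101010110010011100010011111010 has 17 ones => parity 1

1


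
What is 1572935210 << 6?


0b1011101110000010001011000101010 << 6 = 0b1011101110000010001011000101010000000 = 100667853440

100667853440


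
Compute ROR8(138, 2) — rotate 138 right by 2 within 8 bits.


Rotate 0b10001010 right by 2 (8-bit) = 0b10100010 = 162

162


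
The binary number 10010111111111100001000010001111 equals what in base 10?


10010111111111100001000010001111 in decimal = 2550009999

2550009999


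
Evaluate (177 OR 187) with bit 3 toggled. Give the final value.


Step 1: 177 | 187 = 187
Step 2: 187 ^ (1 << 3) = 187 ^ 8 = 179

179


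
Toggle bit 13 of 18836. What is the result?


18836 ^ (1 << 13) = 18836 ^ 8192 = 27028

27028


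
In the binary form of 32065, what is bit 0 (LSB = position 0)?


0b111110101000001, position 0 = 1

1


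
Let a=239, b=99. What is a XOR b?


239 ^ 99 = 140

140


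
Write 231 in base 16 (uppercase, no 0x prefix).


231 = E7 hex

E7


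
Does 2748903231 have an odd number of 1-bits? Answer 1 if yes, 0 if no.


0b10100011110110001110111100111111 has 21 ones => parity 1

1


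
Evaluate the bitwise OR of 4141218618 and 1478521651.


0b11110110110101011111101100111010 | 0b1011000001000000111001100110011 = 0b11111110111101011111101100111011 = 4277533499

4277533499


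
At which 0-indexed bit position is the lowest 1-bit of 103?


0b1100111. Lowest set bit at position 0

0


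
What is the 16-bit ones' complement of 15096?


15096 ^ 65535 = 50439

50439


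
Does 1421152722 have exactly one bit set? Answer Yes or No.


0b1010100101101010001000111010010. Multiple bits set => No

No


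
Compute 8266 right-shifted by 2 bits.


0b10000001001010 >> 2 = 0b100000010010 = 2066

2066


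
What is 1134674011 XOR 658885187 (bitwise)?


0b1000011101000011100000001011011 ^ 0b100111010001011100101001000011 = 0b1100100111001000000101000011000 = 1692666392

1692666392


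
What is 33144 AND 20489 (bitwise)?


0b1000000101111000 & 0b101000000001001 = 0b1000 = 8

8


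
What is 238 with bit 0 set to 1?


238 | (1 << 0) = 238 | 1 = 239

239


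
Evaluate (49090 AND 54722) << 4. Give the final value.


Step 1: 49090 & 54722 = 38338
Step 2: 38338 << 4 = 613408

613408


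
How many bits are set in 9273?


0b10010000111001 has 6 set bits

6


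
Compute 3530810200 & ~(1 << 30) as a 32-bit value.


3530810200 & ~(1 << 30) = 2457068376

2457068376


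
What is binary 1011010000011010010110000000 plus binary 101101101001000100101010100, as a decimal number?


1011010000011010010110000000 + 101101101001000100101010100 = 10000111101100010111011010100 = 284569300

284569300


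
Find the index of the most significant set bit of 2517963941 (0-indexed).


0b10010110000101010001010010100101. Highest set bit at position 31

31


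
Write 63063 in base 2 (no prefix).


63063 = 1111011001010111 in binary

1111011001010111


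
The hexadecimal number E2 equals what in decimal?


E2 hex = 226 decimal

226


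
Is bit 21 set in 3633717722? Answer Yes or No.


0b11011000100101100010000111011010, bit 21 = 0. No

No


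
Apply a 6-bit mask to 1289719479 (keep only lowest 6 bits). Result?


1289719479 & 63 = 55

55


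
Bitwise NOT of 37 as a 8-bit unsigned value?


~0b100101 = 0b11011010 = 218 (8-bit unsigned)

218


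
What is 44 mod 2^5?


44 & 31 = 12

12


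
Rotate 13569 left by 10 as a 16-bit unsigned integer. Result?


Rotate 0b11010100000001 left by 10 (16-bit) = 0b10011010100 = 1236

1236


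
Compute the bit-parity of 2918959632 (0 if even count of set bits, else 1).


0b10101101111110111100101000010000 has 17 ones => parity 1

1


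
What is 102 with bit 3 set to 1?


102 | (1 << 3) = 102 | 8 = 110

110


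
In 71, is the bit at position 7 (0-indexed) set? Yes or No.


0b1000111, bit 7 = 0. No

No


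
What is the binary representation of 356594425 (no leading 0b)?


356594425 = 10101010000010011001011111001 in binary

10101010000010011001011111001


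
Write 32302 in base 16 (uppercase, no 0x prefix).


32302 = 7E2E hex

7E2E


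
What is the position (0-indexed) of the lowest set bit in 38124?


0b1001010011101100. Lowest set bit at position 2

2


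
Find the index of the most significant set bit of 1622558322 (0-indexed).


0b1100000101101100100011001110010. Highest set bit at position 30

30


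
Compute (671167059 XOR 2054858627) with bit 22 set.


Step 1: 671167059 ^ 2054858627 = 1383830992
Step 2: 1383830992 | (1 << 22) = 1383830992 | 4194304 = 1383830992

1383830992


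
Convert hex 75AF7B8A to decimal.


75AF7B8A hex = 1974434698 decimal

1974434698


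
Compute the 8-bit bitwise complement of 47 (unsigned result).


~0b101111 = 0b11010000 = 208 (8-bit unsigned)

208


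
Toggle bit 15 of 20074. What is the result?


20074 ^ (1 << 15) = 20074 ^ 32768 = 52842

52842


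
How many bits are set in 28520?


0b110111101101000 has 9 set bits

9


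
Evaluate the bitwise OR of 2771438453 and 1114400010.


0b10100101001100001100101101110101 | 0b1000010011011000110010100001010 = 0b11100111011111001110111101111111 = 3883724671

3883724671


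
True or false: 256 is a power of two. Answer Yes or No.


0b100000000. Only one bit set => Yes

Yes


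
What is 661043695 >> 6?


0b100111011001101011100111101111 >> 6 = 0b100111011001101011100111 = 10328807

10328807


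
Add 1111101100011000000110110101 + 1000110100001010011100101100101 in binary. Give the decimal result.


1111101100011000000110110101 + 1000110100001010011100101100101 = 1010110001101101011101100011010 = 1446427418

1446427418


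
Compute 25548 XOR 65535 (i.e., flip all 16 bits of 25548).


25548 ^ 65535 = 39987

39987


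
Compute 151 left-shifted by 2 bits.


0b10010111 << 2 = 0b1001011100 = 604

604


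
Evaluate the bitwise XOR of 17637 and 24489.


0b100010011100101 ^ 0b101111110101001 = 0b1101101001100 = 6988

6988


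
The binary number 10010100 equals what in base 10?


10010100 in decimal = 148

148


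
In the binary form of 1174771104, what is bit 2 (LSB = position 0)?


0b1000110000001011001010110100000, position 2 = 0

0


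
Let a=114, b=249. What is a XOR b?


114 ^ 249 = 139

139


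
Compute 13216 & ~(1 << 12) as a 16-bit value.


13216 & ~(1 << 12) = 9120

9120


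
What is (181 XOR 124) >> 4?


Step 1: 181 ^ 124 = 201
Step 2: 201 >> 4 = 12

12


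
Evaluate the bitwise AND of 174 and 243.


0b10101110 & 0b11110011 = 0b10100010 = 162

162


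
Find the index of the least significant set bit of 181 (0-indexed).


0b10110101. Lowest set bit at position 0

0


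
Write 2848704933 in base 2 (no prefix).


2848704933 = 10101001110010111100100110100101 in binary

10101001110010111100100110100101


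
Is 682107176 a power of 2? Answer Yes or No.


0b101000101010000010000100101000. Multiple bits set => No

No


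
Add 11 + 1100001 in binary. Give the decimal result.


11 + 1100001 = 1100100 = 100

100


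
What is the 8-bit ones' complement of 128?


128 ^ 255 = 127

127


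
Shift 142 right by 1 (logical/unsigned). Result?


0b10001110 >> 1 = 0b1000111 = 71

71


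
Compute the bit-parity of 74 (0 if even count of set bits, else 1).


0b1001010 has 3 ones => parity 1

1


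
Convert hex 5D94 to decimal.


5D94 hex = 23956 decimal

23956


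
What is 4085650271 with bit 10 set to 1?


4085650271 | (1 << 10) = 4085650271 | 1024 = 4085651295

4085651295


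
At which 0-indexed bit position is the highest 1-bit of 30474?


0b111011100001010. Highest set bit at position 14

14


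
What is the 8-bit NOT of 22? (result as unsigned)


~0b10110 = 0b11101001 = 233 (8-bit unsigned)

233


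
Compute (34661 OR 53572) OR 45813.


Step 1: 34661 | 53572 = 55141
Step 2: 55141 | 45813 = 63477

63477


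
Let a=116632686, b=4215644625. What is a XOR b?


116632686 ^ 4215644625 = 4256566719

4256566719


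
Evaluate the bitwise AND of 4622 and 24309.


0b1001000001110 & 0b101111011110101 = 0b1001000000100 = 4612

4612


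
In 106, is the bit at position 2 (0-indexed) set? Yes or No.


0b1101010, bit 2 = 0. No

No


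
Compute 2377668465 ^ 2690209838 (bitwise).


0b10001101101110000101011101110001 ^ 0b10100000010110010101100000101110 = 0b101101111000010000111101011111 = 769724255

769724255


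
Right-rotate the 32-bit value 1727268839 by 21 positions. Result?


Rotate 0b1100110111101000000011111100111 right by 21 (32-bit) = 0b10100000001111110011101100110111 = 2688498487

2688498487


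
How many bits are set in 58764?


0b1110010110001100 has 8 set bits

8


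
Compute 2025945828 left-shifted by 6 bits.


0b1111000110000010111101011100100 << 6 = 0b1111000110000010111101011100100000000 = 129660532992

129660532992


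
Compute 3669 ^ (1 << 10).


3669 ^ (1 << 10) = 3669 ^ 1024 = 2645

2645


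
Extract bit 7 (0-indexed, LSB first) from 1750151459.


0b1101000010100010011000100100011, position 7 = 0

0


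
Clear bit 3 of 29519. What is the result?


29519 & ~(1 << 3) = 29511

29511


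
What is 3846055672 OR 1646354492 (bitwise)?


0b11100101001111100010011011111000 | 0b1100010001000010110000000111100 = 0b11100111001111110110011011111100 = 3879692028

3879692028


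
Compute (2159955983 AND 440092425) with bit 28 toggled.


Step 1: 2159955983 & 440092425 = 3817481
Step 2: 3817481 ^ (1 << 28) = 3817481 ^ 268435456 = 272252937

272252937


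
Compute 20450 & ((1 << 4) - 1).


20450 & 15 = 2

2


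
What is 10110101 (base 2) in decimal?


10110101 in decimal = 181

181


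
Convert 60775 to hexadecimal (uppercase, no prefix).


60775 = ED67 hex

ED67


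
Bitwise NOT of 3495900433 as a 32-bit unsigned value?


~0b11010000010111110011010100010001 = 0b101111101000001100101011101110 = 799066862 (32-bit unsigned)

799066862


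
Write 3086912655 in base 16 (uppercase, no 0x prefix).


3086912655 = B7FE8C8F hex

B7FE8C8F


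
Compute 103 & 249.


0b1100111 & 0b11111001 = 0b1100001 = 97

97


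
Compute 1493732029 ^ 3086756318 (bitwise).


0b1011001000010001000101010111101 ^ 0b10110111111111000010100111011110 = 0b11101110111101001010001101100011 = 4009010019

4009010019


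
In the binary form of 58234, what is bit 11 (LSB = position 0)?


0b1110001101111010, position 11 = 0

0


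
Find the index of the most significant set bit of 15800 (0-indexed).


0b11110110111000. Highest set bit at position 13

13


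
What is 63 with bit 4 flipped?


63 ^ (1 << 4) = 63 ^ 16 = 47

47


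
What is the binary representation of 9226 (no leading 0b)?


9226 = 10010000001010 in binary

10010000001010


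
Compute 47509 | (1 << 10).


47509 | (1 << 10) = 47509 | 1024 = 48533

48533


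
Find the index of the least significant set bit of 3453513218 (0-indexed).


0b11001101110110000110111000000010. Lowest set bit at position 1

1


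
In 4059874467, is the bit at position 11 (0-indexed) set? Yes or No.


0b11110001111111001100010010100011, bit 11 = 0. No

No


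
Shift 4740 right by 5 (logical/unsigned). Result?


0b1001010000100 >> 5 = 0b10010100 = 148

148


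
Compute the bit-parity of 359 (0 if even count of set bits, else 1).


0b101100111 has 6 ones => parity 0

0


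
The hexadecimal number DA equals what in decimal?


DA hex = 218 decimal

218


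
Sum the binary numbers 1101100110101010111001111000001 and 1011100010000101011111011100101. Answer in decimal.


1101100110101010111001111000001 + 1011100010000101011111011100101 = 11001001000110000011001010100110 = 3373806246

3373806246


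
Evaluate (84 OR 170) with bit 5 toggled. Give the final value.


Step 1: 84 | 170 = 254
Step 2: 254 ^ (1 << 5) = 254 ^ 32 = 222

222


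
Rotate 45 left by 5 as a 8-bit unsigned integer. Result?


Rotate 0b101101 left by 5 (8-bit) = 0b10100101 = 165

165


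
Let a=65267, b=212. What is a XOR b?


65267 ^ 212 = 65063

65063


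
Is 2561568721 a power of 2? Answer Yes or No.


0b10011000101011100110111111010001. Multiple bits set => No

No


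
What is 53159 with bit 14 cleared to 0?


53159 & ~(1 << 14) = 36775

36775


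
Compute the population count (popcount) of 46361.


0b1011010100011001 has 8 set bits

8


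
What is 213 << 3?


0b11010101 << 3 = 0b11010101000 = 1704

1704


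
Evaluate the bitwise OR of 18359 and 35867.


0b100011110110111 | 0b1000110000011011 = 0b1100111110111111 = 53183

53183


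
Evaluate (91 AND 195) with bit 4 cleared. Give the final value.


Step 1: 91 & 195 = 67
Step 2: 67 & ~(1 << 4) = 67

67


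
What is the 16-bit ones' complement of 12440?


12440 ^ 65535 = 53095

53095


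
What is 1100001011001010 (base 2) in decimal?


1100001011001010 in decimal = 49866

49866


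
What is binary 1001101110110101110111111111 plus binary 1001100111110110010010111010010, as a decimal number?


1001101110110101110111111111 + 1001100111110110010010111010010 = 1010110101101101000001111010001 = 1454801873

1454801873


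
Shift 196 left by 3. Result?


0b11000100 << 3 = 0b11000100000 = 1568

1568


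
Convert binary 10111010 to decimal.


10111010 in decimal = 186

186


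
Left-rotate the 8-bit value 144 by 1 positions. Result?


Rotate 0b10010000 left by 1 (8-bit) = 0b100001 = 33

33


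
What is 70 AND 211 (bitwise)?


0b1000110 & 0b11010011 = 0b1000010 = 66

66


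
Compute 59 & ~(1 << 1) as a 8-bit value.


59 & ~(1 << 1) = 57

57


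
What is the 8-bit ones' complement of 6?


6 ^ 255 = 249

249


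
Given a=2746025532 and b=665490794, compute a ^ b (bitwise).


2746025532 ^ 665490794 = 2215088982

2215088982


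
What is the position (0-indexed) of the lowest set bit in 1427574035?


0b1010101000101110000110100010011. Lowest set bit at position 0

0


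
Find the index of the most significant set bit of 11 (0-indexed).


0b1011. Highest set bit at position 3

3


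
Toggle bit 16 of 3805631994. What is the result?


3805631994 ^ (1 << 16) = 3805631994 ^ 65536 = 3805566458

3805566458


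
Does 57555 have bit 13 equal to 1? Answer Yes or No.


0b1110000011010011, bit 13 = 1. Yes

Yes


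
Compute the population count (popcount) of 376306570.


0b10110011011011111101110001010 has 18 set bits

18


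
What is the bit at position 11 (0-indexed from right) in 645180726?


0b100110011101001010110100110110, position 11 = 1

1


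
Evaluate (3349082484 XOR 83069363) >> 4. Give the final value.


Step 1: 3349082484 ^ 83069363 = 3278731463
Step 2: 3278731463 >> 4 = 204920716

204920716


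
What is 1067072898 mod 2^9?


1067072898 & 511 = 386

386


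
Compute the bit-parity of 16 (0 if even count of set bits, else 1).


0b10000 has 1 ones => parity 1

1


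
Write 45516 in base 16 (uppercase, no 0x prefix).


45516 = B1CC hex

B1CC


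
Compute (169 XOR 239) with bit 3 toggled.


Step 1: 169 ^ 239 = 70
Step 2: 70 ^ (1 << 3) = 70 ^ 8 = 78

78


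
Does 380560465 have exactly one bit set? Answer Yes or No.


0b10110101011101110010001010001. Multiple bits set => No

No


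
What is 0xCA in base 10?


CA hex = 202 decimal

202


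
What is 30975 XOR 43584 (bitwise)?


0b111100011111111 ^ 0b1010101001000000 = 0b1101001010111111 = 53951

53951


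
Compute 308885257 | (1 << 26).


308885257 | (1 << 26) = 308885257 | 67108864 = 375994121

375994121


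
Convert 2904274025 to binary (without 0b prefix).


2904274025 = 10101101000110111011010001101001 in binary

10101101000110111011010001101001


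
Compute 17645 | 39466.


0b100010011101101 | 0b1001101000101010 = 0b1101111011101111 = 57071

57071


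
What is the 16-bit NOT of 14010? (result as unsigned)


~0b11011010111010 = 0b1100100101000101 = 51525 (16-bit unsigned)

51525


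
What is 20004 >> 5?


0b100111000100100 >> 5 = 0b1001110001 = 625

625


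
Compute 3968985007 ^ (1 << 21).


3968985007 ^ (1 << 21) = 3968985007 ^ 2097152 = 3971082159

3971082159


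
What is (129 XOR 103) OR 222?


Step 1: 129 ^ 103 = 230
Step 2: 230 | 222 = 254

254


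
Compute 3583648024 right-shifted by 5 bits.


0b11010101100110100010000100011000 >> 5 = 0b110101011001101000100001000 = 111989000

111989000


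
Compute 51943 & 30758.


0b1100101011100111 & 0b111100000100110 = 0b100100000100110 = 18470

18470


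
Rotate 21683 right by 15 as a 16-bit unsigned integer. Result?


Rotate 0b101010010110011 right by 15 (16-bit) = 0b1010100101100110 = 43366

43366


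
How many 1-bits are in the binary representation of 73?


0b1001001 has 3 set bits

3


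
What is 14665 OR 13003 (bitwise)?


0b11100101001001 | 0b11001011001011 = 0b11101111001011 = 15307

15307


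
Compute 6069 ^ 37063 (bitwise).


0b1011110110101 ^ 0b1001000011000111 = 0b1000011101110010 = 34674

34674


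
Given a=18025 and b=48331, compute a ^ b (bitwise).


18025 ^ 48331 = 64162

64162


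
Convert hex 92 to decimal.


92 hex = 146 decimal

146


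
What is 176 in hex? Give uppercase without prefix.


176 = B0 hex

B0


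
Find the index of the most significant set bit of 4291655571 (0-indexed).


0b11111111110011010111011110010011. Highest set bit at position 31

31


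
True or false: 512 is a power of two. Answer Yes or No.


0b1000000000. Only one bit set => Yes

Yes


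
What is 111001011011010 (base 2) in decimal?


111001011011010 in decimal = 29402

29402


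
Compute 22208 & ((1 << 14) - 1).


22208 & 16383 = 5824

5824


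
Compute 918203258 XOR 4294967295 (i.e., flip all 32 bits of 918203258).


918203258 ^ 4294967295 = 3376764037

3376764037


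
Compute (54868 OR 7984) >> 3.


Step 1: 54868 | 7984 = 57204
Step 2: 57204 >> 3 = 7150

7150


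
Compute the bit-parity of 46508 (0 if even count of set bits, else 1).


0b1011010110101100 has 9 ones => parity 1

1


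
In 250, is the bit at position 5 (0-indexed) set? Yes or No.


0b11111010, bit 5 = 1. Yes

Yes


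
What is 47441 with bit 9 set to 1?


47441 | (1 << 9) = 47441 | 512 = 47953

47953


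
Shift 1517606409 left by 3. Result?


0b1011010011101001101011000001001 << 3 = 0b1011010011101001101011000001001000 = 12140851272

12140851272


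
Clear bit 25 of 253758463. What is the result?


253758463 & ~(1 << 25) = 220204031

220204031


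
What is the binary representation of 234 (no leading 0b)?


234 = 11101010 in binary

11101010


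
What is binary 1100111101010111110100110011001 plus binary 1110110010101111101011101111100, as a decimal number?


1100111101010111110100110011001 + 1110110010101111101011101111100 = 11011110000000111100000100010101 = 3724787989

3724787989


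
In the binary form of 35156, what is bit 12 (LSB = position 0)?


0b1000100101010100, position 12 = 0

0


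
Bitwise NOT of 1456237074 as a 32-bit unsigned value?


~0b1010110110011000110101000010010 = 0b10101001001100111001010111101101 = 2838730221 (32-bit unsigned)

2838730221


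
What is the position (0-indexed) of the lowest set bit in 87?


0b1010111. Lowest set bit at position 0

0


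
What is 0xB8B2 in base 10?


B8B2 hex = 47282 decimal

47282


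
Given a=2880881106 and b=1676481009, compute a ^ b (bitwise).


2880881106 ^ 1676481009 = 3361460259

3361460259


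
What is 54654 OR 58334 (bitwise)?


0b1101010101111110 | 0b1110001111011110 = 0b1111011111111110 = 63486

63486


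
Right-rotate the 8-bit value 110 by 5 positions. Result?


Rotate 0b1101110 right by 5 (8-bit) = 0b1110011 = 115

115


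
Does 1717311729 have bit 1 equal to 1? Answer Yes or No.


0b1100110010111000001100011110001, bit 1 = 0. No

No


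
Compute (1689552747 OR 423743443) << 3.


Step 1: 1689552747 | 423743443 = 2113261563
Step 2: 2113261563 << 3 = 16906092504

16906092504


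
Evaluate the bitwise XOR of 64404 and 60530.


0b1111101110010100 ^ 0b1110110001110010 = 0b1011111100110 = 6118

6118


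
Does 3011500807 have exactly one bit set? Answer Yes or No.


0b10110011011111111101101100000111. Multiple bits set => No

No


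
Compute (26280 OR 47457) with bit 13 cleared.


Step 1: 26280 | 47457 = 65513
Step 2: 65513 & ~(1 << 13) = 57321

57321


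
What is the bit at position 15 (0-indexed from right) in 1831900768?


0b1101101001100001001011001100000, position 15 = 1

1


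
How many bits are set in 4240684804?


0b11111100110000111011011100000100 has 17 set bits

17


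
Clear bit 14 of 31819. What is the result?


31819 & ~(1 << 14) = 15435

15435


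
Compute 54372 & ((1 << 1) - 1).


54372 & 1 = 0

0


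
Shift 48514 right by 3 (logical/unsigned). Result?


0b1011110110000010 >> 3 = 0b1011110110000 = 6064

6064


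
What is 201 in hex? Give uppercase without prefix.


201 = C9 hex

C9


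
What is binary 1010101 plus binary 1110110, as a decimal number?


1010101 + 1110110 = 11001011 = 203

203


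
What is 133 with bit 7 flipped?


133 ^ (1 << 7) = 133 ^ 128 = 5

5


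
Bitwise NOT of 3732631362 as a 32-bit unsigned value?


~0b11011110011110110110111101000010 = 0b100001100001001001000010111101 = 562335933 (32-bit unsigned)

562335933


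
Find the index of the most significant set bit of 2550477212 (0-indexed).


0b10011000000001010011000110011100. Highest set bit at position 31

31


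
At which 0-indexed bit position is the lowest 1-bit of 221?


0b11011101. Lowest set bit at position 0

0


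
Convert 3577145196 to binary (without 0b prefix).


3577145196 = 11010101001101101110011101101100 in binary

11010101001101101110011101101100


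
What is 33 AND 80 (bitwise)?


0b100001 & 0b1010000 = 0b0 = 0

0


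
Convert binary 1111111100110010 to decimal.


1111111100110010 in decimal = 65330

65330


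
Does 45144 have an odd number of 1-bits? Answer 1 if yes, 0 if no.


0b1011000001011000 has 6 ones => parity 0

0


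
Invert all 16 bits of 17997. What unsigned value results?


17997 ^ 65535 = 47538

47538


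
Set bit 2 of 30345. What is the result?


30345 | (1 << 2) = 30345 | 4 = 30349

30349


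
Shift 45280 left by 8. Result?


0b1011000011100000 << 8 = 0b101100001110000000000000 = 11591680

11591680


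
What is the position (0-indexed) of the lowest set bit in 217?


0b11011001. Lowest set bit at position 0

0


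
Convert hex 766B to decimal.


766B hex = 30315 decimal

30315


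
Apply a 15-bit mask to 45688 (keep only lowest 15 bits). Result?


45688 & 32767 = 12920

12920


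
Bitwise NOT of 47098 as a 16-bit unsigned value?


~0b1011011111111010 = 0b100100000000101 = 18437 (16-bit unsigned)

18437


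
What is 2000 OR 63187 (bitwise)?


0b11111010000 | 0b1111011011010011 = 0b1111011111010011 = 63443

63443


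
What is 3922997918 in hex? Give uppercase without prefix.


3922997918 = E9D4329E hex

E9D4329E


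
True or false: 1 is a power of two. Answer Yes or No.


0b1. Only one bit set => Yes

Yes


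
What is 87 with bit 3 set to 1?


87 | (1 << 3) = 87 | 8 = 95

95


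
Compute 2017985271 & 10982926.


0b1111000010010000000001011110111 & 0b101001111001011000001110 = 0b1000000110 = 518

518


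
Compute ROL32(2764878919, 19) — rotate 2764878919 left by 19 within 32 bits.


Rotate 0b10100100110011001011010001000111 left by 19 (32-bit) = 0b10100010001111010010011001100101 = 2721916517

2721916517


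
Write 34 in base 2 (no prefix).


34 = 100010 in binary

100010


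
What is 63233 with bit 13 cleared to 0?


63233 & ~(1 << 13) = 55041

55041


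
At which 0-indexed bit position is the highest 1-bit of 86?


0b1010110. Highest set bit at position 6

6


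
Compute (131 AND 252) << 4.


Step 1: 131 & 252 = 128
Step 2: 128 << 4 = 2048

2048


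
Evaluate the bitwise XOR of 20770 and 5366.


0b101000100100010 ^ 0b1010011110110 = 0b100010111010100 = 17876

17876


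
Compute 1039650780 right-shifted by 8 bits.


0b111101111101111100111111011100 >> 8 = 0b1111011111011111001111 = 4061135

4061135


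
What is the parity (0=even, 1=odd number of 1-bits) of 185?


0b10111001 has 5 ones => parity 1

1


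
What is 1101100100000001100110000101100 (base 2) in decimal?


1101100100000001100110000101100 in decimal = 1820380204

1820380204


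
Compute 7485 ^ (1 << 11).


7485 ^ (1 << 11) = 7485 ^ 2048 = 5437

5437


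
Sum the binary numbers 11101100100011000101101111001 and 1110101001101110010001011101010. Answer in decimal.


11101100100011000101101111001 + 1110101001101110010001011101010 = 10010010110010001010111001100011 = 2462625379

2462625379


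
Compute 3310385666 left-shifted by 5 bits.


0b11000101010100000111101000000010 << 5 = 0b1100010101010000011110100000001000000 = 105932341312

105932341312


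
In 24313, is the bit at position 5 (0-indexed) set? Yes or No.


0b101111011111001, bit 5 = 1. Yes

Yes


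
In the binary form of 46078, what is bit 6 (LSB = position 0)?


0b1011001111111110, position 6 = 1

1


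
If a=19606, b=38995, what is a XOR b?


19606 ^ 38995 = 54469

54469


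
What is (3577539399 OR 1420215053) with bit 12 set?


Step 1: 3577539399 | 1420215053 = 3586059087
Step 2: 3586059087 | (1 << 12) = 3586059087 | 4096 = 3586063183

3586063183


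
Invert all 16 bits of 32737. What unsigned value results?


32737 ^ 65535 = 32798

32798


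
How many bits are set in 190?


0b10111110 has 6 set bits

6


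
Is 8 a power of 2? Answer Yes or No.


0b1000. Only one bit set => Yes

Yes


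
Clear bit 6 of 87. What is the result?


87 & ~(1 << 6) = 23

23


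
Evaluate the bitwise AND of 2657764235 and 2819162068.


0b10011110011010100100001110001011 & 0b10101000000010001111111111010100 = 0b10001000000010000100001110000000 = 2282242944

2282242944


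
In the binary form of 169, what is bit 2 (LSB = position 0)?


0b10101001, position 2 = 0

0


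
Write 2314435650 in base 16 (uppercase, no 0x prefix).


2314435650 = 89F37C42 hex

89F37C42


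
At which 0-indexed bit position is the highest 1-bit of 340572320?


0b10100010011001011100010100000. Highest set bit at position 28

28


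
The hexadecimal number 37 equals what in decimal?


37 hex = 55 decimal

55


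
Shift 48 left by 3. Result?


0b110000 << 3 = 0b110000000 = 384

384


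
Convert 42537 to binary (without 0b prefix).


42537 = 1010011000101001 in binary

1010011000101001


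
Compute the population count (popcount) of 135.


0b10000111 has 4 set bits

4


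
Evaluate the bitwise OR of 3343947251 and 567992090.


0b11000111010100001001010111110011 | 0b100001110110101101111100011010 = 0b11100111110110101101111111111011 = 3889881083

3889881083
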